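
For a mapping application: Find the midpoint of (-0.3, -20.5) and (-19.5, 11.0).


M = (((-0.3)+(-19.5))/2, ((-20.5)+11)/2)
= (-9.9, -4.75)

(-9.9, -4.75)


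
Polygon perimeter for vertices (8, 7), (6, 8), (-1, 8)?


Sides: (8, 7)->(6, 8): sqrt(5) = 2.236068, (6, 8)->(-1, 8): sqrt(49) = 7, (-1, 8)->(8, 7): sqrt(82) = 9.055385
Sum = 18.291453
Perimeter = 18.2915

18.2915


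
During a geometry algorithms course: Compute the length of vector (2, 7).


|u| = sqrt(2^2 + 7^2) = sqrt(53) = 7.2801

7.2801


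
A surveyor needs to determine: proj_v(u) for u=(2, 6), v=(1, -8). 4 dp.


u.v = -46, |v| = sqrt(65) = 8.0623
Scalar projection = u.v / |v| = -46 / sqrt(65) = -5.7056

-5.7056


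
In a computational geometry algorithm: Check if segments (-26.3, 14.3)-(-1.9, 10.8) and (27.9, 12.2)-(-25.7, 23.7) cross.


Cross products: d1=510.74, d2=417.74, d3=138.46, d4=231.46
d1*d2 < 0 and d3*d4 < 0? no

No, they don't intersect


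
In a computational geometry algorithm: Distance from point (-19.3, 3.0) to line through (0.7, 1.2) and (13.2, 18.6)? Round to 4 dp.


|cross product| = 370.5
|line direction| = sqrt(459.01) = 21.4245
Distance = 370.5/sqrt(459.01) = 17.2933

17.2933


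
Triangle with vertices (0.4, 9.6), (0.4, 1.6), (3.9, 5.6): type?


Side lengths squared: AB^2=64, BC^2=28.25, CA^2=28.25
Sorted: [28.25, 28.25, 64]
By sides: Isosceles, By angles: Obtuse

Isosceles, Obtuse


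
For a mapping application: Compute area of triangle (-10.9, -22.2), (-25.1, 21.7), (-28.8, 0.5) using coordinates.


Area = |x_A(y_B-y_C) + x_B(y_C-y_A) + x_C(y_A-y_B)|/2
= |(-231.08) + (-569.77) + 1264.32|/2
= 463.47/2 = 231.735

231.735


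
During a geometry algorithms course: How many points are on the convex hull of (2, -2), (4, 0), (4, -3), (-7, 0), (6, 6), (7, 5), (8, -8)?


Convex hull vertices (CCW): (-7, 0), (8, -8), (7, 5), (6, 6)
Count = 4

4


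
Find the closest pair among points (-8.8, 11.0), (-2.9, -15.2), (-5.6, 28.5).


d(P0,P1) = 26.8561, d(P0,P2) = 17.7902, d(P1,P2) = 43.7833
Closest: P0 and P2

Closest pair: (-8.8, 11.0) and (-5.6, 28.5), distance = 17.7902


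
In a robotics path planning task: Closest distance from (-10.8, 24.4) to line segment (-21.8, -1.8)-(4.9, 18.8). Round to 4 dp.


Project P onto AB: t = 0.7328 (clamped to [0,1])
Closest point on segment: (-2.2332, 13.2965)
Distance: 14.0242

14.0242


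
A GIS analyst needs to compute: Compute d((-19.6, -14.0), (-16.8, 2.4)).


dx=2.8, dy=16.4
d^2 = 2.8^2 + 16.4^2 = 276.8
d = sqrt(276.8) = 16.6373

16.6373


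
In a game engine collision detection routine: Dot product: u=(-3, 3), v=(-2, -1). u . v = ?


u . v = u_x*v_x + u_y*v_y = (-3)*(-2) + 3*(-1)
= 6 + (-3) = 3

3


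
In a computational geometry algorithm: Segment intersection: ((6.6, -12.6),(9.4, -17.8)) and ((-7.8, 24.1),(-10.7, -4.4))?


Cross products: d1=516.83, d2=611.71, d3=27.88, d4=-67
d1*d2 < 0 and d3*d4 < 0? no

No, they don't intersect


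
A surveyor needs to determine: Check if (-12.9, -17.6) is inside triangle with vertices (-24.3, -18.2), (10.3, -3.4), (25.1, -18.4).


Cross products: AB x AP = -147.96, BC x BP = -558.16, CA x CP = -31.92
All same sign? yes

Yes, inside


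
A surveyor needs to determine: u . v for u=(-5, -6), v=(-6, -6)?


u . v = u_x*v_x + u_y*v_y = (-5)*(-6) + (-6)*(-6)
= 30 + 36 = 66

66


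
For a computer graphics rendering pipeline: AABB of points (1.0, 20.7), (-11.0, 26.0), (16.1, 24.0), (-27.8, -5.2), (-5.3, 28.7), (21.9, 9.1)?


x range: [-27.8, 21.9]
y range: [-5.2, 28.7]
Bounding box: (-27.8,-5.2) to (21.9,28.7)

(-27.8,-5.2) to (21.9,28.7)


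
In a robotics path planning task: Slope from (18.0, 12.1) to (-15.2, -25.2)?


slope = (y2-y1)/(x2-x1) = ((-25.2)-12.1)/((-15.2)-18) = (-37.3)/(-33.2) = 1.1235

1.1235


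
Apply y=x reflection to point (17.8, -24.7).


Reflection over y=x: (x,y) -> (y,x)
(17.8, -24.7) -> (-24.7, 17.8)

(-24.7, 17.8)


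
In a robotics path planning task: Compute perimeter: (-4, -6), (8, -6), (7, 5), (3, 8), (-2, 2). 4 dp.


Sides: (-4, -6)->(8, -6): sqrt(144) = 12, (8, -6)->(7, 5): sqrt(122) = 11.045361, (7, 5)->(3, 8): sqrt(25) = 5, (3, 8)->(-2, 2): sqrt(61) = 7.81025, (-2, 2)->(-4, -6): sqrt(68) = 8.246211
Sum = 44.101822
Perimeter = 44.1018

44.1018


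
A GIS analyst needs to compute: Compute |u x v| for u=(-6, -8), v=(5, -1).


|u x v| = |(-6)*(-1) - (-8)*5|
= |6 - (-40)| = 46

46


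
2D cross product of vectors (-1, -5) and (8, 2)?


u x v = u_x*v_y - u_y*v_x = (-1)*2 - (-5)*8
= (-2) - (-40) = 38

38


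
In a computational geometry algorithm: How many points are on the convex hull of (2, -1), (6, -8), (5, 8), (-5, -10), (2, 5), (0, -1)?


Convex hull vertices (CCW): (-5, -10), (6, -8), (5, 8), (2, 5)
Count = 4

4


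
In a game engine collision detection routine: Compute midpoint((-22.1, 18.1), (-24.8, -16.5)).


M = (((-22.1)+(-24.8))/2, (18.1+(-16.5))/2)
= (-23.45, 0.8)

(-23.45, 0.8)


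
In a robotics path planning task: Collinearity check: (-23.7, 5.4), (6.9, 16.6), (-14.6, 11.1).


Cross product: (6.9-(-23.7))*(11.1-5.4) - (16.6-5.4)*((-14.6)-(-23.7))
= 72.5

No, not collinear


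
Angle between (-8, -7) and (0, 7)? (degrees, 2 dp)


u.v = -49, |u| = sqrt(113) = 10.6301, |v| = sqrt(49) = 7
cos(theta) = u.v/(|u||v|) = -49/sqrt(5537) = -0.658505
theta = acos(-0.658505) = 131.19 degrees

131.19 degrees


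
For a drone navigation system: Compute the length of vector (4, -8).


|u| = sqrt(4^2 + (-8)^2) = sqrt(80) = 8.9443

8.9443


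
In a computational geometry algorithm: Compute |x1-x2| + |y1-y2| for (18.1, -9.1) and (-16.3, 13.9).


|18.1-(-16.3)| + |(-9.1)-13.9| = 34.4 + 23 = 57.4

57.4


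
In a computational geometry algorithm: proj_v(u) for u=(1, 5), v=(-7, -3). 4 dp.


u.v = -22, |v| = sqrt(58) = 7.6158
Scalar projection = u.v / |v| = -22 / sqrt(58) = -2.8887

-2.8887


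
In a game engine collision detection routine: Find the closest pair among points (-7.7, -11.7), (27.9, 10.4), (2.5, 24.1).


d(P0,P1) = 41.9019, d(P0,P2) = 37.2247, d(P1,P2) = 28.8591
Closest: P1 and P2

Closest pair: (27.9, 10.4) and (2.5, 24.1), distance = 28.8591


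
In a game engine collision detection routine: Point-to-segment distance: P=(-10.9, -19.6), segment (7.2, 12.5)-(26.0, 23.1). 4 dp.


Project P onto AB: t = 0 (clamped to [0,1])
Closest point on segment: (7.2, 12.5)
Distance: 36.8513

36.8513


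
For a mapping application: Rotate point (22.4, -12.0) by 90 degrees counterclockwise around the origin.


90° CCW: (x,y) -> (-y, x)
(22.4,-12) -> (12, 22.4)

(12, 22.4)


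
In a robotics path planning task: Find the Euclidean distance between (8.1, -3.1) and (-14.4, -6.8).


dx=-22.5, dy=-3.7
d^2 = (-22.5)^2 + (-3.7)^2 = 519.94
d = sqrt(519.94) = 22.8022

22.8022


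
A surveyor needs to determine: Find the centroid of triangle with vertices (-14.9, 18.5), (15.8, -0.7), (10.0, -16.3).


Centroid = ((x_A+x_B+x_C)/3, (y_A+y_B+y_C)/3)
= (((-14.9)+15.8+10)/3, (18.5+(-0.7)+(-16.3))/3)
= (3.6333, 0.5)

(3.6333, 0.5)


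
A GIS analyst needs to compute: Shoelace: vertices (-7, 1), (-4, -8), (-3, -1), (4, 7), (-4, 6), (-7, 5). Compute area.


Shoelace sum: ((-7)*(-8) - (-4)*1) + ((-4)*(-1) - (-3)*(-8)) + ((-3)*7 - 4*(-1)) + (4*6 - (-4)*7) + ((-4)*5 - (-7)*6) + ((-7)*1 - (-7)*5)
= 125
Area = |125|/2 = 62.5

62.5


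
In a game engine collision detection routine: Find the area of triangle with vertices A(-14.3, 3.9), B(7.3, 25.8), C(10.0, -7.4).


Area = |x_A(y_B-y_C) + x_B(y_C-y_A) + x_C(y_A-y_B)|/2
= |(-474.76) + (-82.49) + (-219)|/2
= 776.25/2 = 388.125

388.125


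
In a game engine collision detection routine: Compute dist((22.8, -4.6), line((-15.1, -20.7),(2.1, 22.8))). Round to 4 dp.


|cross product| = 1371.73
|line direction| = sqrt(2188.09) = 46.777
Distance = 1371.73/sqrt(2188.09) = 29.3249

29.3249


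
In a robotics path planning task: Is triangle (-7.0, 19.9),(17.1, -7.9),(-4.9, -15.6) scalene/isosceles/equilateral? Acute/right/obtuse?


Side lengths squared: AB^2=1353.65, BC^2=543.29, CA^2=1264.66
Sorted: [543.29, 1264.66, 1353.65]
By sides: Scalene, By angles: Acute

Scalene, Acute


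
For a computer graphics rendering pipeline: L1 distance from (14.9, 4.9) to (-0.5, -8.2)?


|14.9-(-0.5)| + |4.9-(-8.2)| = 15.4 + 13.1 = 28.5

28.5


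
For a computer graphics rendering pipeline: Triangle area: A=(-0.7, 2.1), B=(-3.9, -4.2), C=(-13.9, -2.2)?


Area = |x_A(y_B-y_C) + x_B(y_C-y_A) + x_C(y_A-y_B)|/2
= |1.4 + 16.77 + (-87.57)|/2
= 69.4/2 = 34.7

34.7


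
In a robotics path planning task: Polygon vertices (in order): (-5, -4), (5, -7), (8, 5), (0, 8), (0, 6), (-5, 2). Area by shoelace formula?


Shoelace sum: ((-5)*(-7) - 5*(-4)) + (5*5 - 8*(-7)) + (8*8 - 0*5) + (0*6 - 0*8) + (0*2 - (-5)*6) + ((-5)*(-4) - (-5)*2)
= 260
Area = |260|/2 = 130

130


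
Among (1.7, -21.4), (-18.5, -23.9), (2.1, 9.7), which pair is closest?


d(P0,P1) = 20.3541, d(P0,P2) = 31.1026, d(P1,P2) = 39.4122
Closest: P0 and P1

Closest pair: (1.7, -21.4) and (-18.5, -23.9), distance = 20.3541


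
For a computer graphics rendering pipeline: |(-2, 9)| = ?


|u| = sqrt((-2)^2 + 9^2) = sqrt(85) = 9.2195

9.2195


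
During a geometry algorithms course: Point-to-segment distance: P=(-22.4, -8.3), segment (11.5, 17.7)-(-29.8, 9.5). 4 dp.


Project P onto AB: t = 0.9099 (clamped to [0,1])
Closest point on segment: (-26.0808, 10.2384)
Distance: 18.9003

18.9003


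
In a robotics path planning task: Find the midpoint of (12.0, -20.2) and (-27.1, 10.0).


M = ((12+(-27.1))/2, ((-20.2)+10)/2)
= (-7.55, -5.1)

(-7.55, -5.1)


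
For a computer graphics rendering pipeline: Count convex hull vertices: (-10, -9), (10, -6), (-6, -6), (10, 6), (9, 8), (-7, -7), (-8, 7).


Convex hull vertices (CCW): (-10, -9), (10, -6), (10, 6), (9, 8), (-8, 7)
Count = 5

5


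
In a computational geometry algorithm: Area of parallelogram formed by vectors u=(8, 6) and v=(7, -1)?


|u x v| = |8*(-1) - 6*7|
= |(-8) - 42| = 50

50


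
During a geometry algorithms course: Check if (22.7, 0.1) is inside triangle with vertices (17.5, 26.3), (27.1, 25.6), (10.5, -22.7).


Cross products: AB x AP = -247.88, BC x BP = 210.78, CA x CP = -438.2
All same sign? no

No, outside


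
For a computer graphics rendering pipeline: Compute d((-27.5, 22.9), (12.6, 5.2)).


dx=40.1, dy=-17.7
d^2 = 40.1^2 + (-17.7)^2 = 1921.3
d = sqrt(1921.3) = 43.8326

43.8326


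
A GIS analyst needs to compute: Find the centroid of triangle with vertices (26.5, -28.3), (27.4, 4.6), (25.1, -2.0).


Centroid = ((x_A+x_B+x_C)/3, (y_A+y_B+y_C)/3)
= ((26.5+27.4+25.1)/3, ((-28.3)+4.6+(-2))/3)
= (26.3333, -8.5667)

(26.3333, -8.5667)


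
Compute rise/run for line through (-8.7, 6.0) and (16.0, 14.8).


slope = (y2-y1)/(x2-x1) = (14.8-6)/(16-(-8.7)) = 8.8/24.7 = 0.3563

0.3563


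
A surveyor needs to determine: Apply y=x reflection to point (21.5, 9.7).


Reflection over y=x: (x,y) -> (y,x)
(21.5, 9.7) -> (9.7, 21.5)

(9.7, 21.5)


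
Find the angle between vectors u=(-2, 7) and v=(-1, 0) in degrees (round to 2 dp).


u.v = 2, |u| = sqrt(53) = 7.2801, |v| = sqrt(1) = 1
cos(theta) = u.v/(|u||v|) = 2/sqrt(53) = 0.274721
theta = acos(0.274721) = 74.05 degrees

74.05 degrees


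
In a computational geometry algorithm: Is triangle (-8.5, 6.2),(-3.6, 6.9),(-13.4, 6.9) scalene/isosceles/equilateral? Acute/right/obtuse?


Side lengths squared: AB^2=24.5, BC^2=96.04, CA^2=24.5
Sorted: [24.5, 24.5, 96.04]
By sides: Isosceles, By angles: Obtuse

Isosceles, Obtuse


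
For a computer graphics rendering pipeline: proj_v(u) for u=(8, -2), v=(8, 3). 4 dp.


u.v = 58, |v| = sqrt(73) = 8.544
Scalar projection = u.v / |v| = 58 / sqrt(73) = 6.7884

6.7884


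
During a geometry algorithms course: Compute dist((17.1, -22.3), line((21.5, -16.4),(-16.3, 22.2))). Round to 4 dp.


|cross product| = 392.86
|line direction| = sqrt(2918.8) = 54.0259
Distance = 392.86/sqrt(2918.8) = 7.2717

7.2717


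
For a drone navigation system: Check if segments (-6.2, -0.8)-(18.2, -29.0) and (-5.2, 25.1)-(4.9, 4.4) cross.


Cross products: d1=-282.29, d2=-62.03, d3=660.16, d4=439.9
d1*d2 < 0 and d3*d4 < 0? no

No, they don't intersect


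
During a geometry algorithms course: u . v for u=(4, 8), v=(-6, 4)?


u . v = u_x*v_x + u_y*v_y = 4*(-6) + 8*4
= (-24) + 32 = 8

8


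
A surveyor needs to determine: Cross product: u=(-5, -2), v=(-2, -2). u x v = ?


u x v = u_x*v_y - u_y*v_x = (-5)*(-2) - (-2)*(-2)
= 10 - 4 = 6

6


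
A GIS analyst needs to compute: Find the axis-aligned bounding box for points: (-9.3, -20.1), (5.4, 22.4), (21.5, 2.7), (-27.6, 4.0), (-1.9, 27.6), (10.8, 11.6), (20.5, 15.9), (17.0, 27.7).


x range: [-27.6, 21.5]
y range: [-20.1, 27.7]
Bounding box: (-27.6,-20.1) to (21.5,27.7)

(-27.6,-20.1) to (21.5,27.7)


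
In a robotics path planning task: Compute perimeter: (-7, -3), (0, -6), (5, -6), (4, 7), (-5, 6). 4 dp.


Sides: (-7, -3)->(0, -6): sqrt(58) = 7.615773, (0, -6)->(5, -6): sqrt(25) = 5, (5, -6)->(4, 7): sqrt(170) = 13.038405, (4, 7)->(-5, 6): sqrt(82) = 9.055385, (-5, 6)->(-7, -3): sqrt(85) = 9.219544
Sum = 43.929107
Perimeter = 43.9291

43.9291


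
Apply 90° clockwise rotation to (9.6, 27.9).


90° CW: (x,y) -> (y, -x)
(9.6,27.9) -> (27.9, -9.6)

(27.9, -9.6)


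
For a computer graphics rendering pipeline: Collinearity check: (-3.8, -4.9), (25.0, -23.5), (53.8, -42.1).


Cross product: (25-(-3.8))*((-42.1)-(-4.9)) - ((-23.5)-(-4.9))*(53.8-(-3.8))
= 0

Yes, collinear


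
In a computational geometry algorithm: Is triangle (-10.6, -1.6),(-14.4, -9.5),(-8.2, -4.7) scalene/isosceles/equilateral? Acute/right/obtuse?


Side lengths squared: AB^2=76.85, BC^2=61.48, CA^2=15.37
Sorted: [15.37, 61.48, 76.85]
By sides: Scalene, By angles: Right

Scalene, Right


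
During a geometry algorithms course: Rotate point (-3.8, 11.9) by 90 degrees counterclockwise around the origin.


90° CCW: (x,y) -> (-y, x)
(-3.8,11.9) -> (-11.9, -3.8)

(-11.9, -3.8)


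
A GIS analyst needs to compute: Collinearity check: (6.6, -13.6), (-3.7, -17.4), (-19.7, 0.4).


Cross product: ((-3.7)-6.6)*(0.4-(-13.6)) - ((-17.4)-(-13.6))*((-19.7)-6.6)
= -244.14

No, not collinear


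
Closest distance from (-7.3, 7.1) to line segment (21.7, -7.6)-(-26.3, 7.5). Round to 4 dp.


Project P onto AB: t = 0.6374 (clamped to [0,1])
Closest point on segment: (-8.8965, 2.0251)
Distance: 5.32

5.32


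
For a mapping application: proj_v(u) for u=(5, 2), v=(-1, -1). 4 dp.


u.v = -7, |v| = sqrt(2) = 1.4142
Scalar projection = u.v / |v| = -7 / sqrt(2) = -4.9497

-4.9497


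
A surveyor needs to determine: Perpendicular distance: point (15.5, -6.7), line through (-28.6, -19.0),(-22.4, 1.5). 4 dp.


|cross product| = 827.79
|line direction| = sqrt(458.69) = 21.417
Distance = 827.79/sqrt(458.69) = 38.651

38.651


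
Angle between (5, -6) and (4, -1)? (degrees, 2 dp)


u.v = 26, |u| = sqrt(61) = 7.8102, |v| = sqrt(17) = 4.1231
cos(theta) = u.v/(|u||v|) = 26/sqrt(1037) = 0.807391
theta = acos(0.807391) = 36.16 degrees

36.16 degrees


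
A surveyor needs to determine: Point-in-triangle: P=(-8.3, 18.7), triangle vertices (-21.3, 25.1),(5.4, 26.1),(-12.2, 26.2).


Cross products: AB x AP = -183.88, BC x BP = 131.61, CA x CP = 72.54
All same sign? no

No, outside


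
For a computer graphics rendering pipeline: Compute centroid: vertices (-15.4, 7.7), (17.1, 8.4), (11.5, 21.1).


Centroid = ((x_A+x_B+x_C)/3, (y_A+y_B+y_C)/3)
= (((-15.4)+17.1+11.5)/3, (7.7+8.4+21.1)/3)
= (4.4, 12.4)

(4.4, 12.4)


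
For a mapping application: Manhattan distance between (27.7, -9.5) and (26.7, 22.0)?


|27.7-26.7| + |(-9.5)-22| = 1 + 31.5 = 32.5

32.5


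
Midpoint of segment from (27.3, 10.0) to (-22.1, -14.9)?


M = ((27.3+(-22.1))/2, (10+(-14.9))/2)
= (2.6, -2.45)

(2.6, -2.45)


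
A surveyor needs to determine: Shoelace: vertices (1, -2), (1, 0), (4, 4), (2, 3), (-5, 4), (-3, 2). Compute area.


Shoelace sum: (1*0 - 1*(-2)) + (1*4 - 4*0) + (4*3 - 2*4) + (2*4 - (-5)*3) + ((-5)*2 - (-3)*4) + ((-3)*(-2) - 1*2)
= 39
Area = |39|/2 = 19.5

19.5


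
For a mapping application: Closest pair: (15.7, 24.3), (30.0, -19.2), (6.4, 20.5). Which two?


d(P0,P1) = 45.7902, d(P0,P2) = 10.0464, d(P1,P2) = 46.185
Closest: P0 and P2

Closest pair: (15.7, 24.3) and (6.4, 20.5), distance = 10.0464


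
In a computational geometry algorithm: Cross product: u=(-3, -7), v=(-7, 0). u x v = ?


u x v = u_x*v_y - u_y*v_x = (-3)*0 - (-7)*(-7)
= 0 - 49 = -49

-49


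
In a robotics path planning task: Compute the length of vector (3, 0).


|u| = sqrt(3^2 + 0^2) = sqrt(9) = 3

3


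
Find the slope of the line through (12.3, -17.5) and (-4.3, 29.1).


slope = (y2-y1)/(x2-x1) = (29.1-(-17.5))/((-4.3)-12.3) = 46.6/(-16.6) = -2.8072

-2.8072


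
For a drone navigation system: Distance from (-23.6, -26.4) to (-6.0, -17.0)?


dx=17.6, dy=9.4
d^2 = 17.6^2 + 9.4^2 = 398.12
d = sqrt(398.12) = 19.9529

19.9529


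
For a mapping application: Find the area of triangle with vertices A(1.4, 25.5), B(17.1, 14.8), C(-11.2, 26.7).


Area = |x_A(y_B-y_C) + x_B(y_C-y_A) + x_C(y_A-y_B)|/2
= |(-16.66) + 20.52 + (-119.84)|/2
= 115.98/2 = 57.99

57.99


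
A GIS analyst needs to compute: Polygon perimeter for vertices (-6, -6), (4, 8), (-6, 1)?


Sides: (-6, -6)->(4, 8): sqrt(296) = 17.204651, (4, 8)->(-6, 1): sqrt(149) = 12.206556, (-6, 1)->(-6, -6): sqrt(49) = 7
Sum = 36.411207
Perimeter = 36.4112

36.4112


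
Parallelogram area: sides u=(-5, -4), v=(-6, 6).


|u x v| = |(-5)*6 - (-4)*(-6)|
= |(-30) - 24| = 54

54


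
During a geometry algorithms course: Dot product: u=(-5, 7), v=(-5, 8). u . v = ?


u . v = u_x*v_x + u_y*v_y = (-5)*(-5) + 7*8
= 25 + 56 = 81

81


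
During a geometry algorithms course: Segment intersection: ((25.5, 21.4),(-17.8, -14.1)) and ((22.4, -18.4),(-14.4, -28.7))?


Cross products: d1=-1432.71, d2=-572.3, d3=1613.29, d4=752.88
d1*d2 < 0 and d3*d4 < 0? no

No, they don't intersect


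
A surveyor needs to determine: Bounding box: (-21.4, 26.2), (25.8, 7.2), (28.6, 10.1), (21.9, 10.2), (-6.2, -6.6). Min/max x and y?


x range: [-21.4, 28.6]
y range: [-6.6, 26.2]
Bounding box: (-21.4,-6.6) to (28.6,26.2)

(-21.4,-6.6) to (28.6,26.2)


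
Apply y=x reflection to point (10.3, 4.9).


Reflection over y=x: (x,y) -> (y,x)
(10.3, 4.9) -> (4.9, 10.3)

(4.9, 10.3)


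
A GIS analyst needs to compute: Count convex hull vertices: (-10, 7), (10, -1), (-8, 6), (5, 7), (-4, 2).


Convex hull vertices (CCW): (-10, 7), (-4, 2), (10, -1), (5, 7)
Count = 4

4


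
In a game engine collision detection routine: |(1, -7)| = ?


|u| = sqrt(1^2 + (-7)^2) = sqrt(50) = 7.0711

7.0711


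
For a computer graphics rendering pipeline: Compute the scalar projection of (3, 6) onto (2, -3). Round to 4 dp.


u.v = -12, |v| = sqrt(13) = 3.6056
Scalar projection = u.v / |v| = -12 / sqrt(13) = -3.3282

-3.3282


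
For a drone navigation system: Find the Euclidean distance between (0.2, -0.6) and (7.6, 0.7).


dx=7.4, dy=1.3
d^2 = 7.4^2 + 1.3^2 = 56.45
d = sqrt(56.45) = 7.5133

7.5133


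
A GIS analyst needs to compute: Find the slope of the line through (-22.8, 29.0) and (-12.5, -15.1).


slope = (y2-y1)/(x2-x1) = ((-15.1)-29)/((-12.5)-(-22.8)) = (-44.1)/10.3 = -4.2816

-4.2816


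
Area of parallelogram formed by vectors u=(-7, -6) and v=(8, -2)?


|u x v| = |(-7)*(-2) - (-6)*8|
= |14 - (-48)| = 62

62


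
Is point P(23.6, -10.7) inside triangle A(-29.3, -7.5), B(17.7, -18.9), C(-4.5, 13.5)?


Cross products: AB x AP = 452.66, BC x BP = -373.2, CA x CP = 1190.26
All same sign? no

No, outside


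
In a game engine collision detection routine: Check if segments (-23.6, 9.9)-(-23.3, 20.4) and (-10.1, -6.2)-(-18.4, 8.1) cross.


Cross products: d1=59.42, d2=-32.02, d3=-146.58, d4=-55.14
d1*d2 < 0 and d3*d4 < 0? no

No, they don't intersect


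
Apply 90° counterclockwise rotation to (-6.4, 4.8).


90° CCW: (x,y) -> (-y, x)
(-6.4,4.8) -> (-4.8, -6.4)

(-4.8, -6.4)


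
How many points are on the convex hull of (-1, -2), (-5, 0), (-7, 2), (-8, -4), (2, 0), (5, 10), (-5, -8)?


Convex hull vertices (CCW): (-8, -4), (-5, -8), (2, 0), (5, 10), (-7, 2)
Count = 5

5


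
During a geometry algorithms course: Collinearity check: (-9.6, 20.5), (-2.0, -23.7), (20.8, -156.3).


Cross product: ((-2)-(-9.6))*((-156.3)-20.5) - ((-23.7)-20.5)*(20.8-(-9.6))
= 0

Yes, collinear


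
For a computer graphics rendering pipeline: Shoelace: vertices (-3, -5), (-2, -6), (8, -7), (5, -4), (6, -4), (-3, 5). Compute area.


Shoelace sum: ((-3)*(-6) - (-2)*(-5)) + ((-2)*(-7) - 8*(-6)) + (8*(-4) - 5*(-7)) + (5*(-4) - 6*(-4)) + (6*5 - (-3)*(-4)) + ((-3)*(-5) - (-3)*5)
= 125
Area = |125|/2 = 62.5

62.5


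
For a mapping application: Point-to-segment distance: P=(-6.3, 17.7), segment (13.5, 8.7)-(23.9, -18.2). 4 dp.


Project P onto AB: t = 0 (clamped to [0,1])
Closest point on segment: (13.5, 8.7)
Distance: 21.7495

21.7495


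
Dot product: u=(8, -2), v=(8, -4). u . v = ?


u . v = u_x*v_x + u_y*v_y = 8*8 + (-2)*(-4)
= 64 + 8 = 72

72


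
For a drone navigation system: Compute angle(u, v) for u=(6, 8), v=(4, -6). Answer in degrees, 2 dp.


u.v = -24, |u| = sqrt(100) = 10, |v| = sqrt(52) = 7.2111
cos(theta) = u.v/(|u||v|) = -24/sqrt(5200) = -0.33282
theta = acos(-0.33282) = 109.44 degrees

109.44 degrees


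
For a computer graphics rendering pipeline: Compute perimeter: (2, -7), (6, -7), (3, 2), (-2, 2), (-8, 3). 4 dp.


Sides: (2, -7)->(6, -7): sqrt(16) = 4, (6, -7)->(3, 2): sqrt(90) = 9.486833, (3, 2)->(-2, 2): sqrt(25) = 5, (-2, 2)->(-8, 3): sqrt(37) = 6.082763, (-8, 3)->(2, -7): sqrt(200) = 14.142136
Sum = 38.711732
Perimeter = 38.7117

38.7117


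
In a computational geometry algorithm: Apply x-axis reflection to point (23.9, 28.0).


Reflection over x-axis: (x,y) -> (x,-y)
(23.9, 28) -> (23.9, -28)

(23.9, -28)


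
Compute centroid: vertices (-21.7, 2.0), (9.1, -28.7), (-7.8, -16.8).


Centroid = ((x_A+x_B+x_C)/3, (y_A+y_B+y_C)/3)
= (((-21.7)+9.1+(-7.8))/3, (2+(-28.7)+(-16.8))/3)
= (-6.8, -14.5)

(-6.8, -14.5)


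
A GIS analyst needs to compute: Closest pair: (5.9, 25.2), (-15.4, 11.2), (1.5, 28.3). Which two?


d(P0,P1) = 25.489, d(P0,P2) = 5.3824, d(P1,P2) = 24.042
Closest: P0 and P2

Closest pair: (5.9, 25.2) and (1.5, 28.3), distance = 5.3824


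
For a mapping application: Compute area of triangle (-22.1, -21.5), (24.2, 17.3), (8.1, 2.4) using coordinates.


Area = |x_A(y_B-y_C) + x_B(y_C-y_A) + x_C(y_A-y_B)|/2
= |(-329.29) + 578.38 + (-314.28)|/2
= 65.19/2 = 32.595

32.595


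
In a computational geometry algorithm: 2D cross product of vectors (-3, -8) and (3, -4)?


u x v = u_x*v_y - u_y*v_x = (-3)*(-4) - (-8)*3
= 12 - (-24) = 36

36


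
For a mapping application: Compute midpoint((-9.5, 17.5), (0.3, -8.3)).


M = (((-9.5)+0.3)/2, (17.5+(-8.3))/2)
= (-4.6, 4.6)

(-4.6, 4.6)


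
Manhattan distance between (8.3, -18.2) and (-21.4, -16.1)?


|8.3-(-21.4)| + |(-18.2)-(-16.1)| = 29.7 + 2.1 = 31.8

31.8


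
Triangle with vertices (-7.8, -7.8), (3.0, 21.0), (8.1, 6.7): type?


Side lengths squared: AB^2=946.08, BC^2=230.5, CA^2=463.06
Sorted: [230.5, 463.06, 946.08]
By sides: Scalene, By angles: Obtuse

Scalene, Obtuse


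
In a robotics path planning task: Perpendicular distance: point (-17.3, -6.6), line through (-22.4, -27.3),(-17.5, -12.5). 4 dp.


|cross product| = 25.95
|line direction| = sqrt(243.05) = 15.5901
Distance = 25.95/sqrt(243.05) = 1.6645

1.6645


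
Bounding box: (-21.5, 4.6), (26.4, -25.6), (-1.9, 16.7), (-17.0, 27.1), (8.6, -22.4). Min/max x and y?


x range: [-21.5, 26.4]
y range: [-25.6, 27.1]
Bounding box: (-21.5,-25.6) to (26.4,27.1)

(-21.5,-25.6) to (26.4,27.1)


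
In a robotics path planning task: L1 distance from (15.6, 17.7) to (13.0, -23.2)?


|15.6-13| + |17.7-(-23.2)| = 2.6 + 40.9 = 43.5

43.5


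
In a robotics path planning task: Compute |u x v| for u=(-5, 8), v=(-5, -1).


|u x v| = |(-5)*(-1) - 8*(-5)|
= |5 - (-40)| = 45

45


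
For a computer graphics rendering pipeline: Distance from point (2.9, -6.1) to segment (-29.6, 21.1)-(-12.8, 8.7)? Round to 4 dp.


Project P onto AB: t = 1 (clamped to [0,1])
Closest point on segment: (-12.8, 8.7)
Distance: 21.5761

21.5761


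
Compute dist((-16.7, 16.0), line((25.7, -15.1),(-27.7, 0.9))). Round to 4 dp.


|cross product| = 982.34
|line direction| = sqrt(3107.56) = 55.7455
Distance = 982.34/sqrt(3107.56) = 17.6219

17.6219


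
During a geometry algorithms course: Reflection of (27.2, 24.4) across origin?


Reflection over origin: (x,y) -> (-x,-y)
(27.2, 24.4) -> (-27.2, -24.4)

(-27.2, -24.4)


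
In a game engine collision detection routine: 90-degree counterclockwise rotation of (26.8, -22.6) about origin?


90° CCW: (x,y) -> (-y, x)
(26.8,-22.6) -> (22.6, 26.8)

(22.6, 26.8)


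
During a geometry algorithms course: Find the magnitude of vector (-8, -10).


|u| = sqrt((-8)^2 + (-10)^2) = sqrt(164) = 12.8062

12.8062


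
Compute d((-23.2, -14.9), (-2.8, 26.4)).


dx=20.4, dy=41.3
d^2 = 20.4^2 + 41.3^2 = 2121.85
d = sqrt(2121.85) = 46.0635

46.0635


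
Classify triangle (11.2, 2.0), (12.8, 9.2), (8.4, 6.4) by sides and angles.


Side lengths squared: AB^2=54.4, BC^2=27.2, CA^2=27.2
Sorted: [27.2, 27.2, 54.4]
By sides: Isosceles, By angles: Right

Isosceles, Right


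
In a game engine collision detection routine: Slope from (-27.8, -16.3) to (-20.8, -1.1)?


slope = (y2-y1)/(x2-x1) = ((-1.1)-(-16.3))/((-20.8)-(-27.8)) = 15.2/7 = 2.1714

2.1714


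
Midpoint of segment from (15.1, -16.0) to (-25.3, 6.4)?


M = ((15.1+(-25.3))/2, ((-16)+6.4)/2)
= (-5.1, -4.8)

(-5.1, -4.8)


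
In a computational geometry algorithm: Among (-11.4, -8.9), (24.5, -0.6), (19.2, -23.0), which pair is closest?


d(P0,P1) = 36.847, d(P0,P2) = 33.6923, d(P1,P2) = 23.0185
Closest: P1 and P2

Closest pair: (24.5, -0.6) and (19.2, -23.0), distance = 23.0185


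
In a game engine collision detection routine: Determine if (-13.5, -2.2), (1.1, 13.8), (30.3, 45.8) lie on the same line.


Cross product: (1.1-(-13.5))*(45.8-(-2.2)) - (13.8-(-2.2))*(30.3-(-13.5))
= 0

Yes, collinear


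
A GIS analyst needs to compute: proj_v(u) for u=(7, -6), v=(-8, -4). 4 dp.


u.v = -32, |v| = sqrt(80) = 8.9443
Scalar projection = u.v / |v| = -32 / sqrt(80) = -3.5777

-3.5777


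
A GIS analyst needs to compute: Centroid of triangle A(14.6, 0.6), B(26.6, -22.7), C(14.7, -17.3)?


Centroid = ((x_A+x_B+x_C)/3, (y_A+y_B+y_C)/3)
= ((14.6+26.6+14.7)/3, (0.6+(-22.7)+(-17.3))/3)
= (18.6333, -13.1333)

(18.6333, -13.1333)


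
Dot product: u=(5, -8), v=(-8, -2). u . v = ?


u . v = u_x*v_x + u_y*v_y = 5*(-8) + (-8)*(-2)
= (-40) + 16 = -24

-24


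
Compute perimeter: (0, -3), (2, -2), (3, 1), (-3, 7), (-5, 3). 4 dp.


Sides: (0, -3)->(2, -2): sqrt(5) = 2.236068, (2, -2)->(3, 1): sqrt(10) = 3.162278, (3, 1)->(-3, 7): sqrt(72) = 8.485281, (-3, 7)->(-5, 3): sqrt(20) = 4.472136, (-5, 3)->(0, -3): sqrt(61) = 7.81025
Sum = 26.166013
Perimeter = 26.166

26.166


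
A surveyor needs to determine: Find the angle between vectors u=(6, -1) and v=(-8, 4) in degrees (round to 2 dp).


u.v = -52, |u| = sqrt(37) = 6.0828, |v| = sqrt(80) = 8.9443
cos(theta) = u.v/(|u||v|) = -52/sqrt(2960) = -0.955779
theta = acos(-0.955779) = 162.9 degrees

162.9 degrees


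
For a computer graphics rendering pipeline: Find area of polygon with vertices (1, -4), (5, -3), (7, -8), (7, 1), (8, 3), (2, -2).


Shoelace sum: (1*(-3) - 5*(-4)) + (5*(-8) - 7*(-3)) + (7*1 - 7*(-8)) + (7*3 - 8*1) + (8*(-2) - 2*3) + (2*(-4) - 1*(-2))
= 46
Area = |46|/2 = 23

23


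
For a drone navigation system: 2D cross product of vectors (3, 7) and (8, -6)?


u x v = u_x*v_y - u_y*v_x = 3*(-6) - 7*8
= (-18) - 56 = -74

-74


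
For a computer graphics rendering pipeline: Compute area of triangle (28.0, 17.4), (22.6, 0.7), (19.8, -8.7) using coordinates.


Area = |x_A(y_B-y_C) + x_B(y_C-y_A) + x_C(y_A-y_B)|/2
= |263.2 + (-589.86) + 330.66|/2
= 4/2 = 2

2


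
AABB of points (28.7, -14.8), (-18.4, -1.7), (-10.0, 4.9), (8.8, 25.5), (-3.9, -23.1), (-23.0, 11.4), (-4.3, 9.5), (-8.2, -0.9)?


x range: [-23, 28.7]
y range: [-23.1, 25.5]
Bounding box: (-23,-23.1) to (28.7,25.5)

(-23,-23.1) to (28.7,25.5)


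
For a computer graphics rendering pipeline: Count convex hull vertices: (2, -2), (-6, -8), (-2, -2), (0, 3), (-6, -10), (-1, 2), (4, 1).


Convex hull vertices (CCW): (-6, -10), (2, -2), (4, 1), (0, 3), (-1, 2), (-6, -8)
Count = 6

6


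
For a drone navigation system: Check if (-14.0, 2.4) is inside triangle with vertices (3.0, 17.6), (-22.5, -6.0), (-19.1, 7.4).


Cross products: AB x AP = -13.6, BC x BP = -85.34, CA x CP = -162.52
All same sign? yes

Yes, inside


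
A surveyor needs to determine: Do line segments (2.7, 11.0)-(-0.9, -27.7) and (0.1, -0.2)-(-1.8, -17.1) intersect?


Cross products: d1=22.66, d2=35.35, d3=-60.3, d4=-72.99
d1*d2 < 0 and d3*d4 < 0? no

No, they don't intersect


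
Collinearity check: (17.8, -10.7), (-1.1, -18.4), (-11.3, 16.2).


Cross product: ((-1.1)-17.8)*(16.2-(-10.7)) - ((-18.4)-(-10.7))*((-11.3)-17.8)
= -732.48

No, not collinear


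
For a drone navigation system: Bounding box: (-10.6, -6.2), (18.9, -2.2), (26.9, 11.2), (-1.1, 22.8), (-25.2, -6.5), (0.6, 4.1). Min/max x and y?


x range: [-25.2, 26.9]
y range: [-6.5, 22.8]
Bounding box: (-25.2,-6.5) to (26.9,22.8)

(-25.2,-6.5) to (26.9,22.8)


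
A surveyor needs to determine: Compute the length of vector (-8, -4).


|u| = sqrt((-8)^2 + (-4)^2) = sqrt(80) = 8.9443

8.9443


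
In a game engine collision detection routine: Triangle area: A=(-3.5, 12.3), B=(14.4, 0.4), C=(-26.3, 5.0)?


Area = |x_A(y_B-y_C) + x_B(y_C-y_A) + x_C(y_A-y_B)|/2
= |16.1 + (-105.12) + (-312.97)|/2
= 401.99/2 = 200.995

200.995


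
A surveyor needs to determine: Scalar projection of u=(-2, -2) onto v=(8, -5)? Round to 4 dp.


u.v = -6, |v| = sqrt(89) = 9.434
Scalar projection = u.v / |v| = -6 / sqrt(89) = -0.636

-0.636


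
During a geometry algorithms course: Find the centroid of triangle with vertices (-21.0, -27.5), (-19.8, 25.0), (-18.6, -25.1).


Centroid = ((x_A+x_B+x_C)/3, (y_A+y_B+y_C)/3)
= (((-21)+(-19.8)+(-18.6))/3, ((-27.5)+25+(-25.1))/3)
= (-19.8, -9.2)

(-19.8, -9.2)


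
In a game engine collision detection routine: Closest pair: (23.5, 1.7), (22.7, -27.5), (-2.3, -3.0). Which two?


d(P0,P1) = 29.211, d(P0,P2) = 26.2246, d(P1,P2) = 35.0036
Closest: P0 and P2

Closest pair: (23.5, 1.7) and (-2.3, -3.0), distance = 26.2246


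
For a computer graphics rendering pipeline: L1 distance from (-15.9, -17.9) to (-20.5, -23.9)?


|(-15.9)-(-20.5)| + |(-17.9)-(-23.9)| = 4.6 + 6 = 10.6

10.6


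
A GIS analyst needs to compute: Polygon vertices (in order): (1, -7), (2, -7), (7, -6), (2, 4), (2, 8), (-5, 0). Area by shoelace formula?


Shoelace sum: (1*(-7) - 2*(-7)) + (2*(-6) - 7*(-7)) + (7*4 - 2*(-6)) + (2*8 - 2*4) + (2*0 - (-5)*8) + ((-5)*(-7) - 1*0)
= 167
Area = |167|/2 = 83.5

83.5


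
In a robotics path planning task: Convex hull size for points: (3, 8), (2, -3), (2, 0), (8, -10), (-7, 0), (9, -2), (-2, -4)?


Convex hull vertices (CCW): (-7, 0), (-2, -4), (8, -10), (9, -2), (3, 8)
Count = 5

5


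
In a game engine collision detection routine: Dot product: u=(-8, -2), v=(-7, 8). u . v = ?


u . v = u_x*v_x + u_y*v_y = (-8)*(-7) + (-2)*8
= 56 + (-16) = 40

40


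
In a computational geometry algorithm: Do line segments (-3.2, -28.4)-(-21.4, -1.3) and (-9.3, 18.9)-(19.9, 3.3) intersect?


Cross products: d1=-1286, d2=-778.6, d3=-695.55, d4=-1202.95
d1*d2 < 0 and d3*d4 < 0? no

No, they don't intersect


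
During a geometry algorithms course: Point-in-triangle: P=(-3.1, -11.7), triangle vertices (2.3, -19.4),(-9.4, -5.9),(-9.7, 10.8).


Cross products: AB x AP = -17.19, BC x BP = -103.47, CA x CP = -70.68
All same sign? yes

Yes, inside


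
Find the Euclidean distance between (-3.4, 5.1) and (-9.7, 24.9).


dx=-6.3, dy=19.8
d^2 = (-6.3)^2 + 19.8^2 = 431.73
d = sqrt(431.73) = 20.7781

20.7781


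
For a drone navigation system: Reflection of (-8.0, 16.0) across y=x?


Reflection over y=x: (x,y) -> (y,x)
(-8, 16) -> (16, -8)

(16, -8)


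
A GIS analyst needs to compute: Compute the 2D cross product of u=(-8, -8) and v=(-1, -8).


u x v = u_x*v_y - u_y*v_x = (-8)*(-8) - (-8)*(-1)
= 64 - 8 = 56

56


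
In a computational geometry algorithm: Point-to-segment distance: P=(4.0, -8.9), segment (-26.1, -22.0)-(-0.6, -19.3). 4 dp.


Project P onto AB: t = 1 (clamped to [0,1])
Closest point on segment: (-0.6, -19.3)
Distance: 11.3719

11.3719


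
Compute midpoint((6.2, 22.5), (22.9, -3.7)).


M = ((6.2+22.9)/2, (22.5+(-3.7))/2)
= (14.55, 9.4)

(14.55, 9.4)


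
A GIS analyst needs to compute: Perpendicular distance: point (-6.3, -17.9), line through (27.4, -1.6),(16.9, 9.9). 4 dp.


|cross product| = 558.7
|line direction| = sqrt(242.5) = 15.5724
Distance = 558.7/sqrt(242.5) = 35.8776

35.8776


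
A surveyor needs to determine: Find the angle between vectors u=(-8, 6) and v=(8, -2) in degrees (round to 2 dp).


u.v = -76, |u| = sqrt(100) = 10, |v| = sqrt(68) = 8.2462
cos(theta) = u.v/(|u||v|) = -76/sqrt(6800) = -0.921635
theta = acos(-0.921635) = 157.17 degrees

157.17 degrees


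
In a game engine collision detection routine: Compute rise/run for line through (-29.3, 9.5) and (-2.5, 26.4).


slope = (y2-y1)/(x2-x1) = (26.4-9.5)/((-2.5)-(-29.3)) = 16.9/26.8 = 0.6306

0.6306


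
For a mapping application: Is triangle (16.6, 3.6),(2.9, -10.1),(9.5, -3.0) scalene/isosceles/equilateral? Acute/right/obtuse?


Side lengths squared: AB^2=375.38, BC^2=93.97, CA^2=93.97
Sorted: [93.97, 93.97, 375.38]
By sides: Isosceles, By angles: Obtuse

Isosceles, Obtuse


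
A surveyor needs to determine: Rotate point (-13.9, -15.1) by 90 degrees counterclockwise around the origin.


90° CCW: (x,y) -> (-y, x)
(-13.9,-15.1) -> (15.1, -13.9)

(15.1, -13.9)


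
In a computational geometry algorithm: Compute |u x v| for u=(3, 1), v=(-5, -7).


|u x v| = |3*(-7) - 1*(-5)|
= |(-21) - (-5)| = 16

16


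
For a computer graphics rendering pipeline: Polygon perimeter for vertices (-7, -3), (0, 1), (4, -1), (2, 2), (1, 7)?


Sides: (-7, -3)->(0, 1): sqrt(65) = 8.062258, (0, 1)->(4, -1): sqrt(20) = 4.472136, (4, -1)->(2, 2): sqrt(13) = 3.605551, (2, 2)->(1, 7): sqrt(26) = 5.09902, (1, 7)->(-7, -3): sqrt(164) = 12.806248
Sum = 34.045213
Perimeter = 34.0452

34.0452


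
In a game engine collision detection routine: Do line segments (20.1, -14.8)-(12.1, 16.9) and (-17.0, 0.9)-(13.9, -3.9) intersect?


Cross products: d1=-307.05, d2=634.08, d3=1050.47, d4=109.34
d1*d2 < 0 and d3*d4 < 0? no

No, they don't intersect


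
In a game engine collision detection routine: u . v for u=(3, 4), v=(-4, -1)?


u . v = u_x*v_x + u_y*v_y = 3*(-4) + 4*(-1)
= (-12) + (-4) = -16

-16


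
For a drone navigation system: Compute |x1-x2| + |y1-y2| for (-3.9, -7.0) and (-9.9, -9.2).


|(-3.9)-(-9.9)| + |(-7)-(-9.2)| = 6 + 2.2 = 8.2

8.2


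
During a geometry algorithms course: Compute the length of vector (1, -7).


|u| = sqrt(1^2 + (-7)^2) = sqrt(50) = 7.0711

7.0711


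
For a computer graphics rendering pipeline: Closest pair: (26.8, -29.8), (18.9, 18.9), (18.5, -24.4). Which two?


d(P0,P1) = 49.3366, d(P0,P2) = 9.902, d(P1,P2) = 43.3018
Closest: P0 and P2

Closest pair: (26.8, -29.8) and (18.5, -24.4), distance = 9.902


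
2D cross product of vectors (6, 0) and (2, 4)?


u x v = u_x*v_y - u_y*v_x = 6*4 - 0*2
= 24 - 0 = 24

24


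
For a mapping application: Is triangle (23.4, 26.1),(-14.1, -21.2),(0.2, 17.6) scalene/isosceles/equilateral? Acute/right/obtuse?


Side lengths squared: AB^2=3643.54, BC^2=1709.93, CA^2=610.49
Sorted: [610.49, 1709.93, 3643.54]
By sides: Scalene, By angles: Obtuse

Scalene, Obtuse


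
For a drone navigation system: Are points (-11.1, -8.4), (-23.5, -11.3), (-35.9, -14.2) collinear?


Cross product: ((-23.5)-(-11.1))*((-14.2)-(-8.4)) - ((-11.3)-(-8.4))*((-35.9)-(-11.1))
= 0

Yes, collinear


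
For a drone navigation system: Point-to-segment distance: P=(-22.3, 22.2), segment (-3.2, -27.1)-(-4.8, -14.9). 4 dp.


Project P onto AB: t = 1 (clamped to [0,1])
Closest point on segment: (-4.8, -14.9)
Distance: 41.0202

41.0202


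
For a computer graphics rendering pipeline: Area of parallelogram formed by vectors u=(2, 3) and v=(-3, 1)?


|u x v| = |2*1 - 3*(-3)|
= |2 - (-9)| = 11

11


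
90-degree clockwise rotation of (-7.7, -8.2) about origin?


90° CW: (x,y) -> (y, -x)
(-7.7,-8.2) -> (-8.2, 7.7)

(-8.2, 7.7)


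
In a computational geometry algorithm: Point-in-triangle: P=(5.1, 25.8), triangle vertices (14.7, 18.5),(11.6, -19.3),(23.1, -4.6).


Cross products: AB x AP = -385.51, BC x BP = 614.2, CA x CP = 160.44
All same sign? no

No, outside


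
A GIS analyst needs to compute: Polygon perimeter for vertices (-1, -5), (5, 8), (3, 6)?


Sides: (-1, -5)->(5, 8): sqrt(205) = 14.317821, (5, 8)->(3, 6): sqrt(8) = 2.828427, (3, 6)->(-1, -5): sqrt(137) = 11.7047
Sum = 28.850948
Perimeter = 28.8509

28.8509


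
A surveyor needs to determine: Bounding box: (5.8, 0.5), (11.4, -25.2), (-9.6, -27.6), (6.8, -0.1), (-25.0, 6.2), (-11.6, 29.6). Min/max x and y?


x range: [-25, 11.4]
y range: [-27.6, 29.6]
Bounding box: (-25,-27.6) to (11.4,29.6)

(-25,-27.6) to (11.4,29.6)


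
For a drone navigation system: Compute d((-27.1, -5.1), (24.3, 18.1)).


dx=51.4, dy=23.2
d^2 = 51.4^2 + 23.2^2 = 3180.2
d = sqrt(3180.2) = 56.3933

56.3933


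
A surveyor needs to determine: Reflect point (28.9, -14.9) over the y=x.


Reflection over y=x: (x,y) -> (y,x)
(28.9, -14.9) -> (-14.9, 28.9)

(-14.9, 28.9)


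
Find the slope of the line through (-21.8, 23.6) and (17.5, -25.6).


slope = (y2-y1)/(x2-x1) = ((-25.6)-23.6)/(17.5-(-21.8)) = (-49.2)/39.3 = -1.2519

-1.2519


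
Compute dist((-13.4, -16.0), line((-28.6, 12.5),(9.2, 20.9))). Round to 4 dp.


|cross product| = 1204.98
|line direction| = sqrt(1499.4) = 38.7221
Distance = 1204.98/sqrt(1499.4) = 31.1187

31.1187


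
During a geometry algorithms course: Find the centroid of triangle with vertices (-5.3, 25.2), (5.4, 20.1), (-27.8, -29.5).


Centroid = ((x_A+x_B+x_C)/3, (y_A+y_B+y_C)/3)
= (((-5.3)+5.4+(-27.8))/3, (25.2+20.1+(-29.5))/3)
= (-9.2333, 5.2667)

(-9.2333, 5.2667)


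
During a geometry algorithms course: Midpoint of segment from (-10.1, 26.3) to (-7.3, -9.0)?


M = (((-10.1)+(-7.3))/2, (26.3+(-9))/2)
= (-8.7, 8.65)

(-8.7, 8.65)


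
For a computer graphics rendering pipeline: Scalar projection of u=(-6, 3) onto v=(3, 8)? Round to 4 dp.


u.v = 6, |v| = sqrt(73) = 8.544
Scalar projection = u.v / |v| = 6 / sqrt(73) = 0.7022

0.7022


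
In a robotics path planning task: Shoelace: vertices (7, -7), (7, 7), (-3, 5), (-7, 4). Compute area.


Shoelace sum: (7*7 - 7*(-7)) + (7*5 - (-3)*7) + ((-3)*4 - (-7)*5) + ((-7)*(-7) - 7*4)
= 198
Area = |198|/2 = 99

99


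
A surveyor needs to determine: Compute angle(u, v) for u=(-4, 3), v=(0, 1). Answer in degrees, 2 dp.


u.v = 3, |u| = sqrt(25) = 5, |v| = sqrt(1) = 1
cos(theta) = u.v/(|u||v|) = 3/sqrt(25) = 0.6
theta = acos(0.6) = 53.13 degrees

53.13 degrees
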